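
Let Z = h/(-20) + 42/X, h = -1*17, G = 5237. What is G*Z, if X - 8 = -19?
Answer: -3419761/220 ≈ -15544.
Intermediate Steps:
X = -11 (X = 8 - 19 = -11)
h = -17
Z = -653/220 (Z = -17/(-20) + 42/(-11) = -17*(-1/20) + 42*(-1/11) = 17/20 - 42/11 = -653/220 ≈ -2.9682)
G*Z = 5237*(-653/220) = -3419761/220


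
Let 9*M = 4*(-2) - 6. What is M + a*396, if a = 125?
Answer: 445486/9 ≈ 49498.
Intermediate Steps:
M = -14/9 (M = (4*(-2) - 6)/9 = (-8 - 6)/9 = (⅑)*(-14) = -14/9 ≈ -1.5556)
M + a*396 = -14/9 + 125*396 = -14/9 + 49500 = 445486/9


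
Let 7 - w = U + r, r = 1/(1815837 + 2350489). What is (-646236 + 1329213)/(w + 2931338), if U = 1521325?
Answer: 2845504832502/5874602986519 ≈ 0.48437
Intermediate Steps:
r = 1/4166326 ≈ 2.4002e-7
w = -6338306737669/4166326 (w = 7 - (1521325 + 1/4166326) = 7 - 1*6338335901951/4166326 = 7 - 6338335901951/4166326 = -6338306737669/4166326 ≈ -1.5213e+6)
(-646236 + 1329213)/(w + 2931338) = (-646236 + 1329213)/(-6338306737669/4166326 + 2931338) = 682977/(5874602986519/4166326) = 682977*(4166326/5874602986519) = 2845504832502/5874602986519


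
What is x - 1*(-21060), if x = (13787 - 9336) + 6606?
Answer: 32117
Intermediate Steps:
x = 11057 (x = 4451 + 6606 = 11057)
x - 1*(-21060) = 11057 - 1*(-21060) = 11057 + 21060 = 32117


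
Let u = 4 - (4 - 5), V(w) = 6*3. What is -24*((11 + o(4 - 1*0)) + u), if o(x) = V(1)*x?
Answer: -2112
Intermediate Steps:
V(w) = 18
o(x) = 18*x
u = 5 (u = 4 - 1*(-1) = 4 + 1 = 5)
-24*((11 + o(4 - 1*0)) + u) = -24*((11 + 18*(4 - 1*0)) + 5) = -24*((11 + 18*(4 + 0)) + 5) = -24*((11 + 18*4) + 5) = -24*((11 + 72) + 5) = -24*(83 + 5) = -24*88 = -2112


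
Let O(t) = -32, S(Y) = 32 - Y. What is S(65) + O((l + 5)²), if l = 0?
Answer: -65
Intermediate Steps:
S(65) + O((l + 5)²) = (32 - 1*65) - 32 = (32 - 65) - 32 = -33 - 32 = -65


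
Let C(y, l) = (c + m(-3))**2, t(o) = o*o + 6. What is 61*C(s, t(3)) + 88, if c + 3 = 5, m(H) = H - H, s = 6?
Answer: 332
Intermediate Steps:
t(o) = 6 + o**2 (t(o) = o**2 + 6 = 6 + o**2)
m(H) = 0
c = 2 (c = -3 + 5 = 2)
C(y, l) = 4 (C(y, l) = (2 + 0)**2 = 2**2 = 4)
61*C(s, t(3)) + 88 = 61*4 + 88 = 244 + 88 = 332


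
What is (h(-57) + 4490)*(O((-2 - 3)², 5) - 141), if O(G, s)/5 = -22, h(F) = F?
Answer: -1112683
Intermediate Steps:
O(G, s) = -110 (O(G, s) = 5*(-22) = -110)
(h(-57) + 4490)*(O((-2 - 3)², 5) - 141) = (-57 + 4490)*(-110 - 141) = 4433*(-251) = -1112683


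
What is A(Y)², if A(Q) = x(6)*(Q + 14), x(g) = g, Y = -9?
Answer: 900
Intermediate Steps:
A(Q) = 84 + 6*Q (A(Q) = 6*(Q + 14) = 6*(14 + Q) = 84 + 6*Q)
A(Y)² = (84 + 6*(-9))² = (84 - 54)² = 30² = 900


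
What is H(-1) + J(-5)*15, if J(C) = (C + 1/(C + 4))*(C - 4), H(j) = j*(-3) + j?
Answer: 812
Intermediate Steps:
H(j) = -2*j (H(j) = -3*j + j = -2*j)
J(C) = (-4 + C)*(C + 1/(4 + C)) (J(C) = (C + 1/(4 + C))*(-4 + C) = (-4 + C)*(C + 1/(4 + C)))
H(-1) + J(-5)*15 = -2*(-1) + ((-4 + (-5)³ - 15*(-5))/(4 - 5))*15 = 2 + ((-4 - 125 + 75)/(-1))*15 = 2 - 1*(-54)*15 = 2 + 54*15 = 2 + 810 = 812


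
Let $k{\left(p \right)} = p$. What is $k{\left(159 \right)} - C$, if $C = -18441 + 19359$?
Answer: $-759$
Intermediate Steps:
$C = 918$
$k{\left(159 \right)} - C = 159 - 918 = -759$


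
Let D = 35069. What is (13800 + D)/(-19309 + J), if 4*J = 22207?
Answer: -195476/55029 ≈ -3.5522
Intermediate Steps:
J = 22207/4 (J = (¼)*22207 = 22207/4 ≈ 5551.8)
(13800 + D)/(-19309 + J) = (13800 + 35069)/(-19309 + 22207/4) = 48869/(-55029/4) = 48869*(-4/55029) = -195476/55029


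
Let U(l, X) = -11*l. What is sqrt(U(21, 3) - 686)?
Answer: I*sqrt(917) ≈ 30.282*I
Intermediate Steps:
sqrt(U(21, 3) - 686) = sqrt(-11*21 - 686) = sqrt(-231 - 686) = sqrt(-917) = I*sqrt(917)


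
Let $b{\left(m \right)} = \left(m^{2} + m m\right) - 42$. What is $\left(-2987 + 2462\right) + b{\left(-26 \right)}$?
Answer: $785$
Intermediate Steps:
$b{\left(m \right)} = -42 + 2 m^{2}$ ($b{\left(m \right)} = \left(m^{2} + m^{2}\right) - 42 = 2 m^{2} - 42 = -42 + 2 m^{2}$)
$\left(-2987 + 2462\right) + b{\left(-26 \right)} = \left(-2987 + 2462\right) - \left(42 - 2 \left(-26\right)^{2}\right) = -525 + \left(-42 + 2 \cdot 676\right) = -525 + \left(-42 + 1352\right) = -525 + 1310 = 785$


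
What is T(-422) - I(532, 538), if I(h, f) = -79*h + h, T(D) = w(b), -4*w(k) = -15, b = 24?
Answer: 165999/4 ≈ 41500.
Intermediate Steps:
w(k) = 15/4 (w(k) = -1/4*(-15) = 15/4)
T(D) = 15/4
I(h, f) = -78*h
T(-422) - I(532, 538) = 15/4 - (-78)*532 = 15/4 - 1*(-41496) = 15/4 + 41496 = 165999/4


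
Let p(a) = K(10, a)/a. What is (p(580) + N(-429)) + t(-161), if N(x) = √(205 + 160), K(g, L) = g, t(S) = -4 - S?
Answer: 9107/58 + √365 ≈ 176.12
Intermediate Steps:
N(x) = √365
p(a) = 10/a
(p(580) + N(-429)) + t(-161) = (10/580 + √365) + (-4 - 1*(-161)) = (10*(1/580) + √365) + (-4 + 161) = (1/58 + √365) + 157 = 9107/58 + √365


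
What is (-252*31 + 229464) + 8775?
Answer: 230427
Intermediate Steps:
(-252*31 + 229464) + 8775 = (-7812 + 229464) + 8775 = 221652 + 8775 = 230427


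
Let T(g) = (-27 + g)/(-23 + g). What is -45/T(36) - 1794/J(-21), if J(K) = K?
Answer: 143/7 ≈ 20.429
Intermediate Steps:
T(g) = (-27 + g)/(-23 + g)
-45/T(36) - 1794/J(-21) = -45*(-23 + 36)/(-27 + 36) - 1794/(-21) = -45/(9/13) - 1794*(-1/21) = -45/((1/13)*9) + 598/7 = -45/9/13 + 598/7 = -45*13/9 + 598/7 = -65 + 598/7 = 143/7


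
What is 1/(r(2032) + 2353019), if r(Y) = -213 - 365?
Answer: 1/2352441 ≈ 4.2509e-7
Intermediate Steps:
r(Y) = -578
1/(r(2032) + 2353019) = 1/(-578 + 2353019) = 1/2352441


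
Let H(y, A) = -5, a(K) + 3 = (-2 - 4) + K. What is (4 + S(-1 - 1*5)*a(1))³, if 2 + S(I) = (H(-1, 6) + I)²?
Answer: -851971392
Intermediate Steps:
a(K) = -9 + K (a(K) = -3 + ((-2 - 4) + K) = -3 + (-6 + K) = -9 + K)
S(I) = -2 + (-5 + I)²
(4 + S(-1 - 1*5)*a(1))³ = (4 + (-2 + (-5 + (-1 - 1*5))²)*(-9 + 1))³ = (4 + (-2 + (-5 + (-1 - 5))²)*(-8))³ = (4 + (-2 + (-5 - 6)²)*(-8))³ = (4 + (-2 + (-11)²)*(-8))³ = (4 + (-2 + 121)*(-8))³ = (4 + 119*(-8))³ = (4 - 952)³ = (-948)³ = -851971392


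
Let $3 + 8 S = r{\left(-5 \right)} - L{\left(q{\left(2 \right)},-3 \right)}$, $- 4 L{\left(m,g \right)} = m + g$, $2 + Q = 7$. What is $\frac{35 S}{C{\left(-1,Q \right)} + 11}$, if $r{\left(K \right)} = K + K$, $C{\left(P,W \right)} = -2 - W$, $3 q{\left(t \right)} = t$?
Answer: $- \frac{5705}{384} \approx -14.857$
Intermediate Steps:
$Q = 5$ ($Q = -2 + 7 = 5$)
$q{\left(t \right)} = \frac{t}{3}$
$L{\left(m,g \right)} = - \frac{g}{4} - \frac{m}{4}$ ($L{\left(m,g \right)} = - \frac{m + g}{4} = - \frac{g + m}{4} = - \frac{g}{4} - \frac{m}{4}$)
$r{\left(K \right)} = 2 K$
$S = - \frac{163}{96}$ ($S = - \frac{3}{8} + \frac{2 \left(-5\right) - \left(\left(- \frac{1}{4}\right) \left(-3\right) - \frac{\frac{1}{3} \cdot 2}{4}\right)}{8} = - \frac{3}{8} + \frac{-10 - \left(\frac{3}{4} - \frac{1}{6}\right)}{8} = - \frac{3}{8} + \frac{-10 - \frac{7}{12}}{8} = - \frac{3}{8} + \frac{1}{8} \left(- \frac{127}{12}\right) = - \frac{3}{8} - \frac{127}{96} = - \frac{163}{96} \approx -1.6979$)
$\frac{35 S}{C{\left(-1,Q \right)} + 11} = \frac{35 \left(- \frac{163}{96}\right)}{\left(-2 - 5\right) + 11} = - \frac{5705}{96 \left(\left(-2 - 5\right) + 11\right)} = - \frac{5705}{96 \left(-7 + 11\right)} = - \frac{5705}{96 \cdot 4} = \left(- \frac{5705}{96}\right) \frac{1}{4} = - \frac{5705}{384}$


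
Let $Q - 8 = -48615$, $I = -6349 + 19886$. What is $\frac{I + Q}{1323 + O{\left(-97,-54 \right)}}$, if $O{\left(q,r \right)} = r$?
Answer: $- \frac{11690}{423} \approx -27.636$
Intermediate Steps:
$I = 13537$
$Q = -48607$ ($Q = 8 - 48615 = -48607$)
$\frac{I + Q}{1323 + O{\left(-97,-54 \right)}} = \frac{13537 - 48607}{1323 - 54} = - \frac{35070}{1269} = \left(-35070\right) \frac{1}{1269} = - \frac{11690}{423}$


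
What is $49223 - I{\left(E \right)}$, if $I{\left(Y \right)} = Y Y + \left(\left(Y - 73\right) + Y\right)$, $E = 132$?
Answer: $31608$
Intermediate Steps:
$I{\left(Y \right)} = -73 + Y^{2} + 2 Y$ ($I{\left(Y \right)} = Y^{2} + \left(\left(-73 + Y\right) + Y\right) = Y^{2} + \left(-73 + 2 Y\right) = -73 + Y^{2} + 2 Y$)
$49223 - I{\left(E \right)} = 49223 - \left(-73 + 132^{2} + 2 \cdot 132\right) = 49223 - \left(-73 + 17424 + 264\right) = 49223 - 17615 = 31608$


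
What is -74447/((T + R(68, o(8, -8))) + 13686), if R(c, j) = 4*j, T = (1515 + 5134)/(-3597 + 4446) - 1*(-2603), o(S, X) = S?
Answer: -63205503/13863178 ≈ -4.5592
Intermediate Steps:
T = 2216596/849 (T = 6649/849 + 2603 = 2216596/849 ≈ 2610.8)
-74447/((T + R(68, o(8, -8))) + 13686) = -74447/((2216596/849 + 4*8) + 13686) = -74447/((2216596/849 + 32) + 13686) = -74447/(2243764/849 + 13686) = -74447/13863178/849 = -74447*849/13863178 = -63205503/13863178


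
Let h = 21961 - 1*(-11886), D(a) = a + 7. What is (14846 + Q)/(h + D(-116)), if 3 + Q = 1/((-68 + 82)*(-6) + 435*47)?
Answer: 151109162/343469709 ≈ 0.43995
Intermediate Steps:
D(a) = 7 + a
h = 33847 (h = 21961 + 11886 = 33847)
Q = -61082/20361 (Q = -3 + 1/((-68 + 82)*(-6) + 435*47) = -3 + 1/(14*(-6) + 20445) = -3 + 1/(-84 + 20445) = -3 + 1/20361 = -61082/20361 ≈ -3.0000)
(14846 + Q)/(h + D(-116)) = (14846 - 61082/20361)/(33847 + (7 - 116)) = 302218324/(20361*(33847 - 109)) = (302218324/20361)/33738 = (302218324/20361)*(1/33738) = 151109162/343469709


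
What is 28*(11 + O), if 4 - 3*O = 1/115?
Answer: 39704/115 ≈ 345.25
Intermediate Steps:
O = 153/115 (O = 4/3 - ⅓/115 = 4/3 - ⅓*1/115 = 4/3 - 1/345 = 153/115 ≈ 1.3304)
28*(11 + O) = 28*(11 + 153/115) = 28*(1418/115) = 39704/115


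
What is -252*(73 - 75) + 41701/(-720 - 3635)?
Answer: 2153219/4355 ≈ 494.42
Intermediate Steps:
-252*(73 - 75) + 41701/(-720 - 3635) = -252*(-2) + 41701/(-4355) = 504 + 41701*(-1/4355) = 504 - 41701/4355 = 2153219/4355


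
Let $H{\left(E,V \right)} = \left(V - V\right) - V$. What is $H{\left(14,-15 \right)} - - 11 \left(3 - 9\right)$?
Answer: $-51$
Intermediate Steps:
$H{\left(E,V \right)} = - V$ ($H{\left(E,V \right)} = 0 - V = - V$)
$H{\left(14,-15 \right)} - - 11 \left(3 - 9\right) = \left(-1\right) \left(-15\right) - - 11 \left(3 - 9\right) = 15 - \left(-11\right) \left(-6\right) = 15 - 66 = -51$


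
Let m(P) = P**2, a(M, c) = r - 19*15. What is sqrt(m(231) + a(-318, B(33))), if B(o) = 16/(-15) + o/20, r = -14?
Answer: sqrt(53062) ≈ 230.35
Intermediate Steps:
B(o) = -16/15 + o/20 (B(o) = 16*(-1/15) + o*(1/20) = -16/15 + o/20)
a(M, c) = -299 (a(M, c) = -14 - 19*15 = -14 - 285 = -299)
sqrt(m(231) + a(-318, B(33))) = sqrt(231**2 - 299) = sqrt(53361 - 299) = sqrt(53062)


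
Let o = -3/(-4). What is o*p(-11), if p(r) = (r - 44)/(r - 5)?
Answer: 165/64 ≈ 2.5781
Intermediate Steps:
o = ¾ (o = -3*(-¼) = ¾ ≈ 0.75000)
p(r) = (-44 + r)/(-5 + r)
o*p(-11) = 3*((-44 - 11)/(-5 - 11))/4 = 3*(-55/(-16))/4 = 3*(-1/16*(-55))/4 = (¾)*(55/16) = 165/64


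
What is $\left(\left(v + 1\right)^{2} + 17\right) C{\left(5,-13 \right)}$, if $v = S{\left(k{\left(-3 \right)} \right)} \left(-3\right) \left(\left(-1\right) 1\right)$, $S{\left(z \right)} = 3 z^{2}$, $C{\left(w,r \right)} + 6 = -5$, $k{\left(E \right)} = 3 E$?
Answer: $-5862087$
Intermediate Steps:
$C{\left(w,r \right)} = -11$ ($C{\left(w,r \right)} = -6 - 5 = -11$)
$v = 729$ ($v = 3 \left(3 \left(-3\right)\right)^{2} \left(-3\right) \left(\left(-1\right) 1\right) = 3 \left(-9\right)^{2} \left(-3\right) \left(-1\right) = 3 \cdot 81 \left(-3\right) \left(-1\right) = 243 \left(-3\right) \left(-1\right) = \left(-729\right) \left(-1\right) = 729$)
$\left(\left(v + 1\right)^{2} + 17\right) C{\left(5,-13 \right)} = \left(\left(729 + 1\right)^{2} + 17\right) \left(-11\right) = \left(730^{2} + 17\right) \left(-11\right) = \left(532900 + 17\right) \left(-11\right) = 532917 \left(-11\right) = -5862087$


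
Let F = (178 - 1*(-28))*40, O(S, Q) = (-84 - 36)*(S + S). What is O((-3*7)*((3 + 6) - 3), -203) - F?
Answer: 22000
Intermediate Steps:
O(S, Q) = -240*S
F = 8240 (F = (178 + 28)*40 = 206*40 = 8240)
O((-3*7)*((3 + 6) - 3), -203) - F = -240*(-3*7)*((3 + 6) - 3) - 1*8240 = -(-5040)*(9 - 3) - 8240 = -(-5040)*6 - 8240 = -240*(-126) - 8240 = 30240 - 8240 = 22000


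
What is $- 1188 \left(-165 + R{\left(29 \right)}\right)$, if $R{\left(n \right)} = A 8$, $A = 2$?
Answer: $177012$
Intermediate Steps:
$R{\left(n \right)} = 16$ ($R{\left(n \right)} = 2 \cdot 8 = 16$)
$- 1188 \left(-165 + R{\left(29 \right)}\right) = - 1188 \left(-165 + 16\right) = \left(-1188\right) \left(-149\right) = 177012$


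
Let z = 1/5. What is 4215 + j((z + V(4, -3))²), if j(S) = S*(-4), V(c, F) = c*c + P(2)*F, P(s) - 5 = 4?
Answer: 93711/25 ≈ 3748.4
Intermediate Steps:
P(s) = 9 (P(s) = 5 + 4 = 9)
V(c, F) = c² + 9*F (V(c, F) = c*c + 9*F = c² + 9*F)
z = ⅕ ≈ 0.20000
j(S) = -4*S
4215 + j((z + V(4, -3))²) = 4215 - 4*(⅕ + (4² + 9*(-3)))² = 4215 - 4*(⅕ + (16 - 27))² = 4215 - 4*(⅕ - 11)² = 4215 - 4*(-54/5)² = 4215 - 4*2916/25 = 4215 - 11664/25 = 93711/25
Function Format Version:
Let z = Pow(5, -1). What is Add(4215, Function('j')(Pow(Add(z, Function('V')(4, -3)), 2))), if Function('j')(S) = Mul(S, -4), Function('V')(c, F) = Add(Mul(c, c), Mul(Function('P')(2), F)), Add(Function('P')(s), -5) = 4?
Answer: Rational(93711, 25) ≈ 3748.4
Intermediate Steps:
Function('P')(s) = 9 (Function('P')(s) = Add(5, 4) = 9)
Function('V')(c, F) = Add(Pow(c, 2), Mul(9, F)) (Function('V')(c, F) = Add(Mul(c, c), Mul(9, F)) = Add(Pow(c, 2), Mul(9, F)))
z = Rational(1, 5) ≈ 0.20000
Function('j')(S) = Mul(-4, S)
Add(4215, Function('j')(Pow(Add(z, Function('V')(4, -3)), 2))) = Add(4215, Mul(-4, Pow(Add(Rational(1, 5), Add(Pow(4, 2), Mul(9, -3))), 2))) = Add(4215, Mul(-4, Pow(Add(Rational(1, 5), Add(16, -27)), 2))) = Add(4215, Mul(-4, Pow(Add(Rational(1, 5), -11), 2))) = Add(4215, Mul(-4, Pow(Rational(-54, 5), 2))) = Add(4215, Mul(-4, Rational(2916, 25))) = Add(4215, Rational(-11664, 25)) = Rational(93711, 25)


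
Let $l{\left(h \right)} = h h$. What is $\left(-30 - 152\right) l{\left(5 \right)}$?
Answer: $-4550$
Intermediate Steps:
$l{\left(h \right)} = h^{2}$
$\left(-30 - 152\right) l{\left(5 \right)} = \left(-30 - 152\right) 5^{2} = \left(-182\right) 25 = -4550$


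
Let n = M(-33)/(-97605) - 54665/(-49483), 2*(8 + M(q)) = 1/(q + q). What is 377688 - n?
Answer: 240787498429283009/637532044380 ≈ 3.7769e+5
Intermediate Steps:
M(q) = -8 + 1/(4*q) (M(q) = -8 + 1/(2*(q + q)) = -8 + 1/(2*((2*q))) = -8 + (1/(2*q))/2 = -8 + 1/(4*q))
n = 704348510431/637532044380 (n = (-8 + (1/4)/(-33))/(-97605) - 54665/(-49483) = (-8 + (1/4)*(-1/33))*(-1/97605) - 54665*(-1/49483) = (-8 - 1/132)*(-1/97605) + 54665/49483 = -1057/132*(-1/97605) + 54665/49483 = 1057/12883860 + 54665/49483 = 704348510431/637532044380 ≈ 1.1048)
377688 - n = 377688 - 1*704348510431/637532044380 = 377688 - 704348510431/637532044380 = 240787498429283009/637532044380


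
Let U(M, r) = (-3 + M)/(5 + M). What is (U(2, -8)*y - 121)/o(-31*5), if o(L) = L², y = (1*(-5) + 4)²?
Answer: -848/168175 ≈ -0.0050424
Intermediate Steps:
y = 1 (y = (-5 + 4)² = (-1)² = 1)
U(M, r) = (-3 + M)/(5 + M)
(U(2, -8)*y - 121)/o(-31*5) = (((-3 + 2)/(5 + 2))*1 - 121)/((-31*5)²) = ((-1/7)*1 - 121)/((-155)²) = (((⅐)*(-1))*1 - 121)/24025 = (-⅐*1 - 121)*(1/24025) = (-⅐ - 121)*(1/24025) = -848/7*1/24025 = -848/168175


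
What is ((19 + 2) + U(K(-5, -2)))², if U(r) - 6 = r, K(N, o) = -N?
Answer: 1024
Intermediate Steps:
U(r) = 6 + r
((19 + 2) + U(K(-5, -2)))² = ((19 + 2) + (6 - 1*(-5)))² = (21 + (6 + 5))² = (21 + 11)² = 32² = 1024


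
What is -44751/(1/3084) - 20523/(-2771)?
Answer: -382431464241/2771 ≈ -1.3801e+8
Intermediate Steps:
-44751/(1/3084) - 20523/(-2771) = -44751/1/3084 - 20523*(-1/2771) = -44751*3084 + 20523/2771 = -138012084 + 20523/2771 = -382431464241/2771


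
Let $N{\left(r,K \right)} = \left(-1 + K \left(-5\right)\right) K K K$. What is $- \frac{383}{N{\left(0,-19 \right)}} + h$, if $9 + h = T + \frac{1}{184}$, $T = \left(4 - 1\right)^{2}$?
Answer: $\frac{357609}{59316632} \approx 0.0060288$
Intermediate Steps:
$N{\left(r,K \right)} = K^{3} \left(-1 - 5 K\right)$ ($N{\left(r,K \right)} = \left(-1 - 5 K\right) K K K = K \left(-1 - 5 K\right) K K = K^{2} \left(-1 - 5 K\right) K = K^{3} \left(-1 - 5 K\right)$)
$T = 9$ ($T = 3^{2} = 9$)
$h = \frac{1}{184}$ ($h = -9 + \left(9 + \frac{1}{184}\right) = -9 + \frac{1657}{184} = \frac{1}{184} \approx 0.0054348$)
$- \frac{383}{N{\left(0,-19 \right)}} + h = - \frac{383}{\left(-19\right)^{3} \left(-1 - -95\right)} + \frac{1}{184} = - \frac{383}{\left(-6859\right) \left(-1 + 95\right)} + \frac{1}{184} = - \frac{383}{\left(-6859\right) 94} + \frac{1}{184} = - \frac{383}{-644746} + \frac{1}{184} = \left(-383\right) \left(- \frac{1}{644746}\right) + \frac{1}{184} = \frac{383}{644746} + \frac{1}{184} = \frac{357609}{59316632}$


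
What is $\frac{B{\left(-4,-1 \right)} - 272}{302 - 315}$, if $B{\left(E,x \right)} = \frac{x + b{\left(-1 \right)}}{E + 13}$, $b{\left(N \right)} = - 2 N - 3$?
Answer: $\frac{2450}{117} \approx 20.94$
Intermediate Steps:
$b{\left(N \right)} = -3 - 2 N$
$B{\left(E,x \right)} = \frac{-1 + x}{13 + E}$ ($B{\left(E,x \right)} = \frac{x - 1}{E + 13} = \frac{x + \left(-3 + 2\right)}{13 + E} = \frac{x - 1}{13 + E} = \frac{-1 + x}{13 + E}$)
$\frac{B{\left(-4,-1 \right)} - 272}{302 - 315} = \frac{\frac{-1 - 1}{13 - 4} - 272}{302 - 315} = \frac{\frac{1}{9} \left(-2\right) - 272}{-13} = \left(\frac{1}{9} \left(-2\right) - 272\right) \left(- \frac{1}{13}\right) = \left(- \frac{2}{9} - 272\right) \left(- \frac{1}{13}\right) = \left(- \frac{2450}{9}\right) \left(- \frac{1}{13}\right) = \frac{2450}{117}$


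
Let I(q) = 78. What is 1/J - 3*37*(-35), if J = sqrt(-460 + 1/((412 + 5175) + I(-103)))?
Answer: 3885 - I*sqrt(14762417835)/2605899 ≈ 3885.0 - 0.046625*I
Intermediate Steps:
J = I*sqrt(14762417835)/5665 (J = sqrt(-460 + 1/((412 + 5175) + 78)) = sqrt(-460 + 1/(5587 + 78)) = sqrt(-460 + 1/5665) = sqrt(-2605899/5665) = I*sqrt(14762417835)/5665 ≈ 21.448*I)
1/J - 3*37*(-35) = 1/(I*sqrt(14762417835)/5665) - 3*37*(-35) = -I*sqrt(14762417835)/2605899 - 111*(-35) = -I*sqrt(14762417835)/2605899 - 1*(-3885) = -I*sqrt(14762417835)/2605899 + 3885 = 3885 - I*sqrt(14762417835)/2605899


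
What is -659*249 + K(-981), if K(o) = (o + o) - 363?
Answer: -166416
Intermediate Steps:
K(o) = -363 + 2*o (K(o) = 2*o - 363 = -363 + 2*o)
-659*249 + K(-981) = -659*249 + (-363 + 2*(-981)) = -164091 + (-363 - 1962) = -164091 - 2325 = -166416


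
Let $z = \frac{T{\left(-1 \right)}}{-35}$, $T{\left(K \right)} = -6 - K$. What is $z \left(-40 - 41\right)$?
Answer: $- \frac{81}{7} \approx -11.571$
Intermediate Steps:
$z = \frac{1}{7}$ ($z = \frac{-6 - -1}{-35} = \left(-6 + 1\right) \left(- \frac{1}{35}\right) = \left(-5\right) \left(- \frac{1}{35}\right) = \frac{1}{7} \approx 0.14286$)
$z \left(-40 - 41\right) = \frac{-40 - 41}{7} = \frac{1}{7} \left(-81\right) = - \frac{81}{7}$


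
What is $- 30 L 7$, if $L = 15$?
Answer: $-3150$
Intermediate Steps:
$- 30 L 7 = \left(-30\right) 15 \cdot 7 = \left(-450\right) 7 = -3150$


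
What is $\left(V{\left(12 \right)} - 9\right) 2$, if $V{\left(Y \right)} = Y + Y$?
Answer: $30$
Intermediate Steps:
$V{\left(Y \right)} = 2 Y$
$\left(V{\left(12 \right)} - 9\right) 2 = \left(2 \cdot 12 - 9\right) 2 = \left(24 - 9\right) 2 = 15 \cdot 2 = 30$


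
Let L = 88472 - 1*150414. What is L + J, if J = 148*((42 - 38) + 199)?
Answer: -31898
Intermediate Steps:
L = -61942 (L = 88472 - 150414 = -61942)
J = 30044 (J = 148*(4 + 199) = 148*203 = 30044)
L + J = -61942 + 30044 = -31898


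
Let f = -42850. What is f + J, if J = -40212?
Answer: -83062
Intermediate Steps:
f + J = -42850 - 40212 = -83062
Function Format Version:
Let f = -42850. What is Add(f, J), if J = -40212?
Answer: -83062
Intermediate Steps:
Add(f, J) = Add(-42850, -40212) = -83062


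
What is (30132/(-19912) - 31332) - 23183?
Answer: -271383203/4978 ≈ -54517.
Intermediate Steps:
(30132/(-19912) - 31332) - 23183 = (30132*(-1/19912) - 31332) - 23183 = (-7533/4978 - 31332) - 23183 = -155978229/4978 - 23183 = -271383203/4978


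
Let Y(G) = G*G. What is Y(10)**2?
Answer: 10000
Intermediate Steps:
Y(G) = G**2
Y(10)**2 = (10**2)**2 = 100**2 = 10000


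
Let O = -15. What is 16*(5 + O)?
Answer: -160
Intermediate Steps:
16*(5 + O) = 16*(5 - 15) = 16*(-10) = -160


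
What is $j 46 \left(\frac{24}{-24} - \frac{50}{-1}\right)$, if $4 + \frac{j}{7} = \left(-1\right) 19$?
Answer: $-362894$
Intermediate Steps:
$j = -161$ ($j = -28 + 7 \left(\left(-1\right) 19\right) = -28 + 7 \left(-19\right) = -28 - 133 = -161$)
$j 46 \left(\frac{24}{-24} - \frac{50}{-1}\right) = \left(-161\right) 46 \left(\frac{24}{-24} - \frac{50}{-1}\right) = - 7406 \left(24 \left(- \frac{1}{24}\right) - -50\right) = - 7406 \left(-1 + 50\right) = \left(-7406\right) 49 = -362894$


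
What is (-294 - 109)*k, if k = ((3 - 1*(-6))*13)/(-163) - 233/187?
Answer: 24122774/30481 ≈ 791.40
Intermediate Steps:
k = -59858/30481 (k = ((3 + 6)*13)*(-1/163) - 233*1/187 = (9*13)*(-1/163) - 233/187 = 117*(-1/163) - 233/187 = -117/163 - 233/187 = -59858/30481 ≈ -1.9638)
(-294 - 109)*k = (-294 - 109)*(-59858/30481) = -403*(-59858/30481) = 24122774/30481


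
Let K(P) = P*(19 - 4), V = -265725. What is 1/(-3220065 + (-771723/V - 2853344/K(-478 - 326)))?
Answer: -17803575/57324404777854 ≈ -3.1058e-7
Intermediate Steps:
K(P) = 15*P (K(P) = P*15 = 15*P)
1/(-3220065 + (-771723/V - 2853344/K(-478 - 326))) = 1/(-3220065 + (-771723/(-265725) - 2853344*1/(15*(-478 - 326)))) = 1/(-3220065 + (-771723*(-1/265725) - 2853344/(15*(-804)))) = 1/(-3220065 + (85747/29525 - 2853344/(-12060))) = 1/(-3220065 + (85747/29525 - 2853344*(-1/12060))) = 1/(-3220065 + (85747/29525 + 713336/3015)) = 1/(-3220065 + 4263954521/17803575) = 1/(-57324404777854/17803575) = -17803575/57324404777854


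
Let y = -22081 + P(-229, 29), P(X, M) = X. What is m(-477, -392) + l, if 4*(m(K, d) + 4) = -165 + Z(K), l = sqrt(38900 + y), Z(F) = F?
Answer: -329/2 + sqrt(16590) ≈ -35.698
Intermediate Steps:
y = -22310 (y = -22081 - 229 = -22310)
l = sqrt(16590) (l = sqrt(38900 - 22310) = sqrt(16590) ≈ 128.80)
m(K, d) = -181/4 + K/4 (m(K, d) = -4 + (-165 + K)/4 = -4 + (-165/4 + K/4) = -181/4 + K/4)
m(-477, -392) + l = (-181/4 + (1/4)*(-477)) + sqrt(16590) = (-181/4 - 477/4) + sqrt(16590) = -329/2 + sqrt(16590)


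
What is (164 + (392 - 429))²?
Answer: 16129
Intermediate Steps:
(164 + (392 - 429))² = (164 - 37)² = 127² = 16129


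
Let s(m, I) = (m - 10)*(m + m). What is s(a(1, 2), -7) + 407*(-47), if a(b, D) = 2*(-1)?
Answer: -19081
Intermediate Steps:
a(b, D) = -2
s(m, I) = 2*m*(-10 + m) (s(m, I) = (-10 + m)*(2*m) = 2*m*(-10 + m))
s(a(1, 2), -7) + 407*(-47) = 2*(-2)*(-10 - 2) + 407*(-47) = 2*(-2)*(-12) - 19129 = 48 - 19129 = -19081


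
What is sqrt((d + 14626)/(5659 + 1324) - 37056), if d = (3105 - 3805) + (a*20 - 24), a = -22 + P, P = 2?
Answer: I*sqrt(1806841096718)/6983 ≈ 192.49*I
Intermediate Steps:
a = -20 (a = -22 + 2 = -20)
d = -1124 (d = (3105 - 3805) + (-20*20 - 24) = -700 + (-400 - 24) = -700 - 424 = -1124)
sqrt((d + 14626)/(5659 + 1324) - 37056) = sqrt((-1124 + 14626)/(5659 + 1324) - 37056) = sqrt(13502/6983 - 37056) = sqrt(-258748546/6983) = I*sqrt(1806841096718)/6983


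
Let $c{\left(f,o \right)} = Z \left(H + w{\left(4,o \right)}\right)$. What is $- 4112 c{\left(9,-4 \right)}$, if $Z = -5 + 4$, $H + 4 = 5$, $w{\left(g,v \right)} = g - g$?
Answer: $4112$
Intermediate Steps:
$w{\left(g,v \right)} = 0$
$H = 1$ ($H = -4 + 5 = 1$)
$Z = -1$
$c{\left(f,o \right)} = -1$ ($c{\left(f,o \right)} = - (1 + 0) = \left(-1\right) 1 = -1$)
$- 4112 c{\left(9,-4 \right)} = \left(-4112\right) \left(-1\right) = 4112$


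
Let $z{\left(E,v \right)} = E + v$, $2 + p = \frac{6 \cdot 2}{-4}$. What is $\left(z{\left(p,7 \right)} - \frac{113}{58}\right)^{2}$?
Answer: $\frac{9}{3364} \approx 0.0026754$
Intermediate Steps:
$p = -5$ ($p = -2 + \frac{6 \cdot 2}{-4} = -2 + 12 \left(- \frac{1}{4}\right) = -2 - 3 = -5$)
$\left(z{\left(p,7 \right)} - \frac{113}{58}\right)^{2} = \left(\left(-5 + 7\right) - \frac{113}{58}\right)^{2} = \left(2 - \frac{113}{58}\right)^{2} = \left(\frac{3}{58}\right)^{2} = \frac{9}{3364}$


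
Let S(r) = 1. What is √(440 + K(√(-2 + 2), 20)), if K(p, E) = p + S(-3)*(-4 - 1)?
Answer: √435 ≈ 20.857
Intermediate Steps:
K(p, E) = -5 + p (K(p, E) = p + 1*(-4 - 1) = p + 1*(-5) = p - 5 = -5 + p)
√(440 + K(√(-2 + 2), 20)) = √(440 + (-5 + √(-2 + 2))) = √(440 + (-5 + √0)) = √(440 + (-5 + 0)) = √(440 - 5) = √435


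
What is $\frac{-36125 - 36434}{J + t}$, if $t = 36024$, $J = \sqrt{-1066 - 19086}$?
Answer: $- \frac{326733177}{162218591} + \frac{72559 i \sqrt{5038}}{648874364} \approx -2.0142 + 0.0079371 i$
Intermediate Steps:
$J = 2 i \sqrt{5038}$ ($J = \sqrt{-20152} = 2 i \sqrt{5038} \approx 141.96 i$)
$\frac{-36125 - 36434}{J + t} = \frac{-36125 - 36434}{2 i \sqrt{5038} + 36024} = - \frac{72559}{36024 + 2 i \sqrt{5038}}$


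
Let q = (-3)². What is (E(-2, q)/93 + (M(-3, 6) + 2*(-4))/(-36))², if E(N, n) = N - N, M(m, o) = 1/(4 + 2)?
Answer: 2209/46656 ≈ 0.047347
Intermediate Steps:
M(m, o) = ⅙ (M(m, o) = 1/6 = ⅙)
q = 9
E(N, n) = 0
(E(-2, q)/93 + (M(-3, 6) + 2*(-4))/(-36))² = (0/93 + (⅙ + 2*(-4))/(-36))² = (0*(1/93) + (⅙ - 8)*(-1/36))² = (0 - 47/6*(-1/36))² = (0 + 47/216)² = (47/216)² = 2209/46656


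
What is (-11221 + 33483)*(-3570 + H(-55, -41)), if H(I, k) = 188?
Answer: -75290084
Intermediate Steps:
(-11221 + 33483)*(-3570 + H(-55, -41)) = (-11221 + 33483)*(-3570 + 188) = 22262*(-3382) = -75290084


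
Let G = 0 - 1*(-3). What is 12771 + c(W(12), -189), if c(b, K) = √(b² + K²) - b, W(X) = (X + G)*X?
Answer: 12852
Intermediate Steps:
G = 3 (G = 0 + 3 = 3)
W(X) = X*(3 + X) (W(X) = (X + 3)*X = (3 + X)*X = X*(3 + X))
c(b, K) = √(K² + b²) - b
12771 + c(W(12), -189) = 12771 + (√((-189)² + (12*(3 + 12))²) - 12*(3 + 12)) = 12771 + (√(35721 + (12*15)²) - 12*15) = 12771 + (√(35721 + 180²) - 1*180) = 12771 + (√(35721 + 32400) - 180) = 12771 + (√68121 - 180) = 12771 + (261 - 180) = 12771 + 81 = 12852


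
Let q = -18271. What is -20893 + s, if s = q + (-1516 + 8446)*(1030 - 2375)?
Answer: -9360014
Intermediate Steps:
s = -9339121 (s = -18271 + (-1516 + 8446)*(1030 - 2375) = -18271 + 6930*(-1345) = -18271 - 9320850 = -9339121)
-20893 + s = -20893 - 9339121 = -9360014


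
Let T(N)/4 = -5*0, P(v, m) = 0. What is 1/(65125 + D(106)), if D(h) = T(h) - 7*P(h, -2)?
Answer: 1/65125 ≈ 1.5355e-5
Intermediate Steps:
T(N) = 0 (T(N) = 4*(-5*0) = 4*0 = 0)
D(h) = 0 (D(h) = 0 - 7*0 = 0 + 0 = 0)
1/(65125 + D(106)) = 1/(65125 + 0) = 1/65125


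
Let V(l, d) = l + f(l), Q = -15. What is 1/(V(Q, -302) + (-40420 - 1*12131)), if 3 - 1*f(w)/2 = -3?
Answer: -1/52554 ≈ -1.9028e-5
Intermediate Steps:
f(w) = 12 (f(w) = 6 - 2*(-3) = 6 + 6 = 12)
V(l, d) = 12 + l (V(l, d) = l + 12 = 12 + l)
1/(V(Q, -302) + (-40420 - 1*12131)) = 1/((12 - 15) + (-40420 - 1*12131)) = 1/(-3 + (-40420 - 12131)) = 1/(-3 - 52551) = 1/(-52554) = -1/52554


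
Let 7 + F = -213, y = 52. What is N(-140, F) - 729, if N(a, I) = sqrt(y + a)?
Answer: -729 + 2*I*sqrt(22) ≈ -729.0 + 9.3808*I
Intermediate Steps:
F = -220 (F = -7 - 213 = -220)
N(a, I) = sqrt(52 + a)
N(-140, F) - 729 = sqrt(52 - 140) - 729 = sqrt(-88) - 729 = 2*I*sqrt(22) - 729 = -729 + 2*I*sqrt(22)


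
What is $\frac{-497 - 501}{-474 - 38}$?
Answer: $\frac{499}{256} \approx 1.9492$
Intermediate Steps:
$\frac{-497 - 501}{-474 - 38} = - \frac{998}{-512} = \left(-998\right) \left(- \frac{1}{512}\right) = \frac{499}{256}$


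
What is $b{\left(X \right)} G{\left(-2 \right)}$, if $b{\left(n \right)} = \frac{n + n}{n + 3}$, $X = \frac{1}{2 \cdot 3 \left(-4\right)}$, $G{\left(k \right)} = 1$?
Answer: $- \frac{2}{71} \approx -0.028169$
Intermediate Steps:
$X = - \frac{1}{24}$ ($X = \frac{1}{6 \left(-4\right)} = \frac{1}{-24} = - \frac{1}{24} \approx -0.041667$)
$b{\left(n \right)} = \frac{2 n}{3 + n}$
$b{\left(X \right)} G{\left(-2 \right)} = 2 \left(- \frac{1}{24}\right) \frac{1}{3 - \frac{1}{24}} \cdot 1 = 2 \left(- \frac{1}{24}\right) \frac{1}{\frac{71}{24}} \cdot 1 = 2 \left(- \frac{1}{24}\right) \frac{24}{71} \cdot 1 = \left(- \frac{2}{71}\right) 1 = - \frac{2}{71}$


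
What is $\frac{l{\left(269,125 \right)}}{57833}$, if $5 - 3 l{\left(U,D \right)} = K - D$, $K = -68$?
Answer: $\frac{66}{57833} \approx 0.0011412$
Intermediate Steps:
$l{\left(U,D \right)} = \frac{73}{3} + \frac{D}{3}$ ($l{\left(U,D \right)} = \frac{5}{3} - \frac{-68 - D}{3} = \frac{5}{3} + \left(\frac{68}{3} + \frac{D}{3}\right) = \frac{73}{3} + \frac{D}{3}$)
$\frac{l{\left(269,125 \right)}}{57833} = \frac{\frac{73}{3} + \frac{1}{3} \cdot 125}{57833} = \left(\frac{73}{3} + \frac{125}{3}\right) \frac{1}{57833} = 66 \cdot \frac{1}{57833} = \frac{66}{57833}$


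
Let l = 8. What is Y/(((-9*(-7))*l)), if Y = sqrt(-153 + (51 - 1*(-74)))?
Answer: I*sqrt(7)/252 ≈ 0.010499*I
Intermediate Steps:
Y = 2*I*sqrt(7) (Y = sqrt(-153 + (51 + 74)) = sqrt(-153 + 125) = sqrt(-28) = 2*I*sqrt(7) ≈ 5.2915*I)
Y/(((-9*(-7))*l)) = (2*I*sqrt(7))/((-9*(-7)*8)) = (2*I*sqrt(7))/((63*8)) = (2*I*sqrt(7))/504 = (2*I*sqrt(7))*(1/504) = I*sqrt(7)/252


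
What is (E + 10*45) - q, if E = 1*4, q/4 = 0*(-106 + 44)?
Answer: 454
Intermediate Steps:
q = 0 (q = 4*(0*(-106 + 44)) = 4*(0*(-62)) = 4*0 = 0)
E = 4
(E + 10*45) - q = (4 + 10*45) - 1*0 = (4 + 450) + 0 = 454 + 0 = 454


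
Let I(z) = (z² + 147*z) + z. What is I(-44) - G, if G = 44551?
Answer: -49127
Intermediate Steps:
I(z) = z² + 148*z
I(-44) - G = -44*(148 - 44) - 1*44551 = -44*104 - 44551 = -4576 - 44551 = -49127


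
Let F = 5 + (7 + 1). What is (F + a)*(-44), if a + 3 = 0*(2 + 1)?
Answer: -440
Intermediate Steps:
F = 13 (F = 5 + 8 = 13)
a = -3 (a = -3 + 0*(2 + 1) = -3 + 0*3 = -3 + 0 = -3)
(F + a)*(-44) = (13 - 3)*(-44) = 10*(-44) = -440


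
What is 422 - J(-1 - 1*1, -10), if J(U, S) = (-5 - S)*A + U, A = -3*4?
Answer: 484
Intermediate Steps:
A = -12
J(U, S) = 60 + U + 12*S (J(U, S) = (-5 - S)*(-12) + U = (60 + 12*S) + U = 60 + U + 12*S)
422 - J(-1 - 1*1, -10) = 422 - (60 + (-1 - 1*1) + 12*(-10)) = 422 - (60 + (-1 - 1) - 120) = 422 - (60 - 2 - 120) = 422 - 1*(-62) = 422 + 62 = 484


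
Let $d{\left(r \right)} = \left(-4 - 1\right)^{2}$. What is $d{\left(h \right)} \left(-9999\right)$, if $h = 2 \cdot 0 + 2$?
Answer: $-249975$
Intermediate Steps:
$h = 2$ ($h = 0 + 2 = 2$)
$d{\left(r \right)} = 25$ ($d{\left(r \right)} = \left(-5\right)^{2} = 25$)
$d{\left(h \right)} \left(-9999\right) = 25 \left(-9999\right) = -249975$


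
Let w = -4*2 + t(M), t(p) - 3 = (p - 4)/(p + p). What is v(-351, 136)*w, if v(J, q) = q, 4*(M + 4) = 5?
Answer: -5644/11 ≈ -513.09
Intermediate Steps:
M = -11/4 (M = -4 + (¼)*5 = -4 + 5/4 = -11/4 ≈ -2.7500)
t(p) = 3 + (-4 + p)/(2*p) (t(p) = 3 + (p - 4)/(p + p) = 3 + (-4 + p)/((2*p)) = 3 + (-4 + p)*(1/(2*p)) = 3 + (-4 + p)/(2*p))
w = -83/22 (w = -4*2 + (7/2 - 2/(-11/4)) = -8 + (7/2 - 2*(-4/11)) = -8 + (7/2 + 8/11) = -8 + 93/22 = -83/22 ≈ -3.7727)
v(-351, 136)*w = 136*(-83/22) = -5644/11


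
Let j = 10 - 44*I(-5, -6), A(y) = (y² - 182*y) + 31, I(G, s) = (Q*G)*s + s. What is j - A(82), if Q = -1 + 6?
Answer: 1843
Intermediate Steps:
Q = 5
I(G, s) = s + 5*G*s (I(G, s) = (5*G)*s + s = 5*G*s + s = s + 5*G*s)
A(y) = 31 + y² - 182*y
j = -6326 (j = 10 - (-264)*(1 + 5*(-5)) = 10 - (-264)*(1 - 25) = 10 - (-264)*(-24) = 10 - 44*144 = 10 - 6336 = -6326)
j - A(82) = -6326 - (31 + 82² - 182*82) = -6326 - (31 + 6724 - 14924) = -6326 - 1*(-8169) = -6326 + 8169 = 1843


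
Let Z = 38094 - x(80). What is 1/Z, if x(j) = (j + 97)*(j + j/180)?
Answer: 3/71566 ≈ 4.1919e-5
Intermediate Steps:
x(j) = 181*j*(97 + j)/180 (x(j) = (97 + j)*(j + j*(1/180)) = (97 + j)*(j + j/180) = (97 + j)*(181*j/180) = 181*j*(97 + j)/180)
Z = 71566/3 (Z = 38094 - 181*80*(97 + 80)/180 = 38094 - 181*80*177/180 = 38094 - 1*42716/3 = 38094 - 42716/3 = 71566/3 ≈ 23855.)
1/Z = 1/(71566/3) = 3/71566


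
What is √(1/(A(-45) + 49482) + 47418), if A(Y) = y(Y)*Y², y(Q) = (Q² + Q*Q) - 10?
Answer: √356903873817725546/2743494 ≈ 217.76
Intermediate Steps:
y(Q) = -10 + 2*Q² (y(Q) = (Q² + Q²) - 10 = 2*Q² - 10 = -10 + 2*Q²)
A(Y) = Y²*(-10 + 2*Y²) (A(Y) = (-10 + 2*Y²)*Y² = Y²*(-10 + 2*Y²))
√(1/(A(-45) + 49482) + 47418) = √(1/(2*(-45)²*(-5 + (-45)²) + 49482) + 47418) = √(1/(2*2025*(-5 + 2025) + 49482) + 47418) = √(1/(2*2025*2020 + 49482) + 47418) = √(1/(8181000 + 49482) + 47418) = √(1/8230482 + 47418) = √(390272995477/8230482) = √356903873817725546/2743494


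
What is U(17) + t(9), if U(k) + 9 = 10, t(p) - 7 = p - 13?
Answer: 4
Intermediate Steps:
t(p) = -6 + p (t(p) = 7 + (p - 13) = 7 + (-13 + p) = -6 + p)
U(k) = 1 (U(k) = -9 + 10 = 1)
U(17) + t(9) = 1 + (-6 + 9) = 1 + 3 = 4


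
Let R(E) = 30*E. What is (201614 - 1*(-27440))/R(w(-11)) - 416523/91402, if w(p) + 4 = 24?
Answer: 5171519977/13710300 ≈ 377.20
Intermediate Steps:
w(p) = 20 (w(p) = -4 + 24 = 20)
(201614 - 1*(-27440))/R(w(-11)) - 416523/91402 = (201614 - 1*(-27440))/((30*20)) - 416523/91402 = (201614 + 27440)/600 - 416523*1/91402 = 229054*(1/600) - 416523/91402 = 114527/300 - 416523/91402 = 5171519977/13710300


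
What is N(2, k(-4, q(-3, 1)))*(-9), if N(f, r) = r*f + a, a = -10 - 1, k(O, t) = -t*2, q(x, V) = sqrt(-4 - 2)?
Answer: 99 + 36*I*sqrt(6) ≈ 99.0 + 88.182*I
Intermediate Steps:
q(x, V) = I*sqrt(6) (q(x, V) = sqrt(-6) = I*sqrt(6))
k(O, t) = -2*t
a = -11
N(f, r) = -11 + f*r (N(f, r) = r*f - 11 = f*r - 11 = -11 + f*r)
N(2, k(-4, q(-3, 1)))*(-9) = (-11 + 2*(-2*I*sqrt(6)))*(-9) = (-11 - 4*I*sqrt(6))*(-9) = 99 + 36*I*sqrt(6)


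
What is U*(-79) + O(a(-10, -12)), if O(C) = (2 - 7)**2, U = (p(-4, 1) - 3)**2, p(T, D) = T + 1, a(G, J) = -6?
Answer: -2819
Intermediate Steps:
p(T, D) = 1 + T
U = 36 (U = ((1 - 4) - 3)**2 = (-3 - 3)**2 = (-6)**2 = 36)
O(C) = 25 (O(C) = (-5)**2 = 25)
U*(-79) + O(a(-10, -12)) = 36*(-79) + 25 = -2844 + 25 = -2819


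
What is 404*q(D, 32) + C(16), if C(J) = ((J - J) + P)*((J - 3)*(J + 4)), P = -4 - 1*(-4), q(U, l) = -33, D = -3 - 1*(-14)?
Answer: -13332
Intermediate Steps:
D = 11 (D = -3 + 14 = 11)
P = 0 (P = -4 + 4 = 0)
C(J) = 0 (C(J) = ((J - J) + 0)*((J - 3)*(J + 4)) = (0 + 0)*((-3 + J)*(4 + J)) = 0*((-3 + J)*(4 + J)) = 0)
404*q(D, 32) + C(16) = 404*(-33) + 0 = -13332 + 0 = -13332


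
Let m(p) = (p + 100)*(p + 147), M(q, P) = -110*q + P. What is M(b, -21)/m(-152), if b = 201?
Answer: -22131/260 ≈ -85.119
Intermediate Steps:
M(q, P) = P - 110*q
m(p) = (100 + p)*(147 + p)
M(b, -21)/m(-152) = (-21 - 110*201)/(14700 + (-152)² + 247*(-152)) = (-21 - 22110)/(14700 + 23104 - 37544) = -22131/260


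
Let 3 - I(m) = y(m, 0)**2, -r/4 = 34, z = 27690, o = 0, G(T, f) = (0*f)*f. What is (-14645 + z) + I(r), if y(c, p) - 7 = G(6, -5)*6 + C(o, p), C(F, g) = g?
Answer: 12999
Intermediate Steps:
G(T, f) = 0 (G(T, f) = 0*f = 0)
r = -136 (r = -4*34 = -136)
y(c, p) = 7 + p (y(c, p) = 7 + (0*6 + p) = 7 + (0 + p) = 7 + p)
I(m) = -46 (I(m) = 3 - (7 + 0)**2 = 3 - 1*7**2 = 3 - 1*49 = 3 - 49 = -46)
(-14645 + z) + I(r) = (-14645 + 27690) - 46 = 13045 - 46 = 12999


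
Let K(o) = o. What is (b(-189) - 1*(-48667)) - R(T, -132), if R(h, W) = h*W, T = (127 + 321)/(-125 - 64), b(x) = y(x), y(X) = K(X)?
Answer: 433486/9 ≈ 48165.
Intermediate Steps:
y(X) = X
b(x) = x
T = -64/27 (T = 448/(-189) = 448*(-1/189) = -64/27 ≈ -2.3704)
R(h, W) = W*h
(b(-189) - 1*(-48667)) - R(T, -132) = (-189 - 1*(-48667)) - (-132)*(-64)/27 = (-189 + 48667) - 1*2816/9 = 48478 - 2816/9 = 433486/9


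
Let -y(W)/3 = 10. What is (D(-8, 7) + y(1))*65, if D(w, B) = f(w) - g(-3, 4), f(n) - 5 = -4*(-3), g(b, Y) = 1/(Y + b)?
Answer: -910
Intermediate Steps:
y(W) = -30 (y(W) = -3*10 = -30)
f(n) = 17 (f(n) = 5 - 4*(-3) = 5 + 12 = 17)
D(w, B) = 16 (D(w, B) = 17 - 1/(4 - 3) = 17 - 1/1 = 17 - 1*1 = 17 - 1 = 16)
(D(-8, 7) + y(1))*65 = (16 - 30)*65 = -14*65 = -910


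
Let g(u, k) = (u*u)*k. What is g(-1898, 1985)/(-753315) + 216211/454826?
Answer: -650438824678595/68525449638 ≈ -9491.9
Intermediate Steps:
g(u, k) = k*u² (g(u, k) = u²*k = k*u²)
g(-1898, 1985)/(-753315) + 216211/454826 = (1985*(-1898)²)/(-753315) + 216211/454826 = (1985*3602404)*(-1/753315) + 216211*(1/454826) = 7150771940*(-1/753315) + 216211/454826 = -1430154388/150663 + 216211/454826 = -650438824678595/68525449638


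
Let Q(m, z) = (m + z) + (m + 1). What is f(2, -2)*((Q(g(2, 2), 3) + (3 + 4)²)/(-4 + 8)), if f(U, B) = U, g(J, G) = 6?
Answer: 65/2 ≈ 32.500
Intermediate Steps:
Q(m, z) = 1 + z + 2*m (Q(m, z) = (m + z) + (1 + m) = 1 + z + 2*m)
f(2, -2)*((Q(g(2, 2), 3) + (3 + 4)²)/(-4 + 8)) = 2*(((1 + 3 + 2*6) + (3 + 4)²)/(-4 + 8)) = 2*(((1 + 3 + 12) + 7²)/4) = 2*((16 + 49)*(¼)) = 2*(65*(¼)) = 2*(65/4) = 65/2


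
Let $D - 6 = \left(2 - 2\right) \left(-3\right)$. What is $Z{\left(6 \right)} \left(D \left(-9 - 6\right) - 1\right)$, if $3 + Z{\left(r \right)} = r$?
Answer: $-273$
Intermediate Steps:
$D = 6$ ($D = 6 + \left(2 - 2\right) \left(-3\right) = 6 + 0 \left(-3\right) = 6 + 0 = 6$)
$Z{\left(r \right)} = -3 + r$
$Z{\left(6 \right)} \left(D \left(-9 - 6\right) - 1\right) = \left(-3 + 6\right) \left(6 \left(-9 - 6\right) - 1\right) = 3 \left(6 \left(-15\right) - 1\right) = 3 \left(-90 - 1\right) = 3 \left(-91\right) = -273$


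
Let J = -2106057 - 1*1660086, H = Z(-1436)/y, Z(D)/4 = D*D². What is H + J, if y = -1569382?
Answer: -2949336177101/784691 ≈ -3.7586e+6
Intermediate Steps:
Z(D) = 4*D³ (Z(D) = 4*(D*D²) = 4*D³)
H = 5922339712/784691 (H = (4*(-1436)³)/(-1569382) = (4*(-2961169856))*(-1/1569382) = -11844679424*(-1/1569382) = 5922339712/784691 ≈ 7547.4)
J = -3766143 (J = -2106057 - 1660086 = -3766143)
H + J = 5922339712/784691 - 3766143 = -2949336177101/784691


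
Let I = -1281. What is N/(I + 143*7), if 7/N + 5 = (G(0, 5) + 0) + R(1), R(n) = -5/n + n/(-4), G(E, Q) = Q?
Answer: 1/210 ≈ 0.0047619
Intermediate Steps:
R(n) = -5/n - n/4 (R(n) = -5/n + n*(-1/4) = -5/n - n/4)
N = -4/3 (N = 7/(-5 + ((5 + 0) + (-5/1 - 1/4*1))) = 7/(-5 + (5 + (-5*1 - 1/4))) = 7/(-5 + (5 + (-5 - 1/4))) = 7/(-5 + (5 - 21/4)) = 7/(-5 - 1/4) = 7/(-21/4) = 7*(-4/21) = -4/3 ≈ -1.3333)
N/(I + 143*7) = -4/3/(-1281 + 143*7) = -4/3/(-1281 + 1001) = -4/3/(-280) = -1/280*(-4/3) = 1/210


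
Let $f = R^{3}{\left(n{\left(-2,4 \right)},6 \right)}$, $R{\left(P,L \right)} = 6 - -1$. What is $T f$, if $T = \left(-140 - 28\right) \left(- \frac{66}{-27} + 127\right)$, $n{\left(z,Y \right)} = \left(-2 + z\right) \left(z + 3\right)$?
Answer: $- \frac{22377320}{3} \approx -7.4591 \cdot 10^{6}$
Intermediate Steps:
$n{\left(z,Y \right)} = \left(-2 + z\right) \left(3 + z\right)$
$R{\left(P,L \right)} = 7$ ($R{\left(P,L \right)} = 6 + 1 = 7$)
$f = 343$ ($f = 7^{3} = 343$)
$T = - \frac{65240}{3}$ ($T = - 168 \left(\left(-66\right) \left(- \frac{1}{27}\right) + 127\right) = - 168 \left(\frac{22}{9} + 127\right) = \left(-168\right) \frac{1165}{9} = - \frac{65240}{3} \approx -21747.0$)
$T f = \left(- \frac{65240}{3}\right) 343 = - \frac{22377320}{3}$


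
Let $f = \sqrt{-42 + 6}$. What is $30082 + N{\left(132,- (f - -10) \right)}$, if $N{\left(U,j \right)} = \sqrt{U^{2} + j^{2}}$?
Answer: $30082 + 2 \sqrt{4372 + 30 i} \approx 30214.0 + 0.45371 i$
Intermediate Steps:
$f = 6 i$ ($f = \sqrt{-36} = 6 i \approx 6.0 i$)
$30082 + N{\left(132,- (f - -10) \right)} = 30082 + \sqrt{132^{2} + \left(- (6 i - -10)\right)^{2}} = 30082 + \sqrt{17424 + \left(- (6 i + 10)\right)^{2}} = 30082 + \sqrt{17424 + \left(- (10 + 6 i)\right)^{2}} = 30082 + \sqrt{17424 + \left(-10 - 6 i\right)^{2}}$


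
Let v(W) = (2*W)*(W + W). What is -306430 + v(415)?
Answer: 382470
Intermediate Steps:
v(W) = 4*W² (v(W) = (2*W)*(2*W) = 4*W²)
-306430 + v(415) = -306430 + 4*415² = -306430 + 4*172225 = -306430 + 688900 = 382470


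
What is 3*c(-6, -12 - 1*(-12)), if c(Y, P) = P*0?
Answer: 0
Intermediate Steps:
c(Y, P) = 0
3*c(-6, -12 - 1*(-12)) = 3*0 = 0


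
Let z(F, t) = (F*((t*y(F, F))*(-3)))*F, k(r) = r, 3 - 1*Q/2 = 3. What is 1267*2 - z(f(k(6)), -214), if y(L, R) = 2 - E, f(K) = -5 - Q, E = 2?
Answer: 2534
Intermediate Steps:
Q = 0 (Q = 6 - 2*3 = 6 - 6 = 0)
f(K) = -5 (f(K) = -5 - 1*0 = -5 + 0 = -5)
y(L, R) = 0 (y(L, R) = 2 - 1*2 = 2 - 2 = 0)
z(F, t) = 0 (z(F, t) = (F*((t*0)*(-3)))*F = (F*(0*(-3)))*F = (F*0)*F = 0*F = 0)
1267*2 - z(f(k(6)), -214) = 1267*2 - 1*0 = 2534 + 0 = 2534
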